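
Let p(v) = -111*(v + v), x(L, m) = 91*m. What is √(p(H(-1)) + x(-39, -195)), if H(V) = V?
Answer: 3*I*√1947 ≈ 132.37*I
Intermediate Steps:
p(v) = -222*v
√(p(H(-1)) + x(-39, -195)) = √(-222*(-1) + 91*(-195)) = √(222 - 17745) = √(-17523) = 3*I*√1947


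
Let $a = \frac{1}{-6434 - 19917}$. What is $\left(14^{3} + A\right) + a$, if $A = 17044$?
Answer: $\frac{521433587}{26351} \approx 19788.0$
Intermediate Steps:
$a = - \frac{1}{26351}$ ($a = \frac{1}{-26351} = - \frac{1}{26351} \approx -3.7949 \cdot 10^{-5}$)
$\left(14^{3} + A\right) + a = \left(14^{3} + 17044\right) - \frac{1}{26351} = \left(2744 + 17044\right) - \frac{1}{26351} = 19788 - \frac{1}{26351} = \frac{521433587}{26351}$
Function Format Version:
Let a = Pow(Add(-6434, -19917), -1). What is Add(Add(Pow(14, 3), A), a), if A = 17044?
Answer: Rational(521433587, 26351) ≈ 19788.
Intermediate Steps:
a = Rational(-1, 26351) (a = Pow(-26351, -1) = Rational(-1, 26351) ≈ -3.7949e-5)
Add(Add(Pow(14, 3), A), a) = Add(Add(Pow(14, 3), 17044), Rational(-1, 26351)) = Add(Add(2744, 17044), Rational(-1, 26351)) = Add(19788, Rational(-1, 26351)) = Rational(521433587, 26351)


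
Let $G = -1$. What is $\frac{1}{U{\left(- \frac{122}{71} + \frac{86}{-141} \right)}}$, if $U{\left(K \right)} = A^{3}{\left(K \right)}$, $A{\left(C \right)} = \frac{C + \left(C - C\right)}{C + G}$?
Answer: $\frac{36989279800759}{12662370834112} \approx 2.9212$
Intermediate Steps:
$A{\left(C \right)} = \frac{C}{-1 + C}$ ($A{\left(C \right)} = \frac{C + \left(C - C\right)}{C - 1} = \frac{C + 0}{-1 + C} = \frac{C}{-1 + C}$)
$U{\left(K \right)} = \frac{K^{3}}{\left(-1 + K\right)^{3}}$ ($U{\left(K \right)} = \left(\frac{K}{-1 + K}\right)^{3} = \frac{K^{3}}{\left(-1 + K\right)^{3}}$)
$\frac{1}{U{\left(- \frac{122}{71} + \frac{86}{-141} \right)}} = \frac{1}{\left(- \frac{122}{71} + \frac{86}{-141}\right)^{3} \frac{1}{\left(-1 + \left(- \frac{122}{71} + \frac{86}{-141}\right)\right)^{3}}} = \frac{1}{\left(\left(-122\right) \frac{1}{71} + 86 \left(- \frac{1}{141}\right)\right)^{3} \frac{1}{\left(-1 + \left(\left(-122\right) \frac{1}{71} + 86 \left(- \frac{1}{141}\right)\right)\right)^{3}}} = \frac{1}{\left(- \frac{122}{71} - \frac{86}{141}\right)^{3} \frac{1}{\left(-1 - \frac{23308}{10011}\right)^{3}}} = \frac{1}{\left(- \frac{23308}{10011}\right)^{3} \frac{1}{\left(-1 - \frac{23308}{10011}\right)^{3}}} = \frac{1}{\left(- \frac{12662370834112}{1003303631331}\right) \frac{1}{- \frac{36989279800759}{1003303631331}}} = \frac{1}{\left(- \frac{12662370834112}{1003303631331}\right) \left(- \frac{1003303631331}{36989279800759}\right)} = \frac{1}{\frac{12662370834112}{36989279800759}} = \frac{36989279800759}{12662370834112}$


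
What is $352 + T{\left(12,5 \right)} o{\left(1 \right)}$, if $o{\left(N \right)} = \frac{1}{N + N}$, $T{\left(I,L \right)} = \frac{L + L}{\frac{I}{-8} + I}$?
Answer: $\frac{7402}{21} \approx 352.48$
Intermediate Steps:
$T{\left(I,L \right)} = \frac{16 L}{7 I}$ ($T{\left(I,L \right)} = \frac{2 L}{I \left(- \frac{1}{8}\right) + I} = \frac{2 L}{- \frac{I}{8} + I} = \frac{2 L}{\frac{7}{8} I} = 2 L \frac{8}{7 I} = \frac{16 L}{7 I}$)
$o{\left(N \right)} = \frac{1}{2 N}$
$352 + T{\left(12,5 \right)} o{\left(1 \right)} = 352 + \frac{16}{7} \cdot 5 \cdot \frac{1}{12} \frac{1}{2 \cdot 1} = 352 + \frac{16}{7} \cdot 5 \cdot \frac{1}{12} \cdot \frac{1}{2} \cdot 1 = 352 + \frac{20}{21} \cdot \frac{1}{2} = 352 + \frac{10}{21} = \frac{7402}{21}$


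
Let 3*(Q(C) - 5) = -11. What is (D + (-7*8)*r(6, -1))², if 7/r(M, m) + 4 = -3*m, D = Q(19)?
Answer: 1392400/9 ≈ 1.5471e+5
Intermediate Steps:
Q(C) = 4/3 (Q(C) = 5 + (⅓)*(-11) = 5 - 11/3 = 4/3)
D = 4/3 ≈ 1.3333
r(M, m) = 7/(-4 - 3*m)
(D + (-7*8)*r(6, -1))² = (4/3 + (-7*8)*(-7/(4 + 3*(-1))))² = (4/3 - (-392)/(4 - 3))² = (4/3 - (-392)/1)² = (4/3 - (-392))² = (4/3 - 56*(-7))² = (4/3 + 392)² = (1180/3)² = 1392400/9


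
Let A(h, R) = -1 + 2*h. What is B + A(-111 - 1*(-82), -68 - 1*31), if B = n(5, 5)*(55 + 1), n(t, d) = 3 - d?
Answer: -171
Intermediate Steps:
B = -112 (B = (3 - 1*5)*(55 + 1) = (3 - 5)*56 = -2*56 = -112)
B + A(-111 - 1*(-82), -68 - 1*31) = -112 + (-1 + 2*(-111 - 1*(-82))) = -112 + (-1 + 2*(-111 + 82)) = -112 + (-1 + 2*(-29)) = -112 + (-1 - 58) = -112 - 59 = -171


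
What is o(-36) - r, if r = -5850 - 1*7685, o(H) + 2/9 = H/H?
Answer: 121822/9 ≈ 13536.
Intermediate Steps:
o(H) = 7/9 (o(H) = -2/9 + H/H = -2/9 + 1 = 7/9)
r = -13535 (r = -5850 - 7685 = -13535)
o(-36) - r = 7/9 - 1*(-13535) = 7/9 + 13535 = 121822/9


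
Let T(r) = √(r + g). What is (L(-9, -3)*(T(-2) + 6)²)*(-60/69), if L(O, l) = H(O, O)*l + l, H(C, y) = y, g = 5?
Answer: -18720/23 - 5760*√3/23 ≈ -1247.7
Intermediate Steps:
L(O, l) = l + O*l (L(O, l) = O*l + l = l + O*l)
T(r) = √(5 + r) (T(r) = √(r + 5) = √(5 + r))
(L(-9, -3)*(T(-2) + 6)²)*(-60/69) = ((-3*(1 - 9))*(√(5 - 2) + 6)²)*(-60/69) = ((-3*(-8))*(√3 + 6)²)*(-60*1/69) = (24*(6 + √3)²)*(-20/23) = -480*(6 + √3)²/23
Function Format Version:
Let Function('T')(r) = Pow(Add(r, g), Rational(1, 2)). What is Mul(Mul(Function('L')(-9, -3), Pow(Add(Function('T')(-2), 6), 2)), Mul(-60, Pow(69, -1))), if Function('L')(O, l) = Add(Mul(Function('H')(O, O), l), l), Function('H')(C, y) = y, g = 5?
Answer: Add(Rational(-18720, 23), Mul(Rational(-5760, 23), Pow(3, Rational(1, 2)))) ≈ -1247.7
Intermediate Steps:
Function('L')(O, l) = Add(l, Mul(O, l)) (Function('L')(O, l) = Add(Mul(O, l), l) = Add(l, Mul(O, l)))
Function('T')(r) = Pow(Add(5, r), Rational(1, 2)) (Function('T')(r) = Pow(Add(r, 5), Rational(1, 2)) = Pow(Add(5, r), Rational(1, 2)))
Mul(Mul(Function('L')(-9, -3), Pow(Add(Function('T')(-2), 6), 2)), Mul(-60, Pow(69, -1))) = Mul(Mul(Mul(-3, Add(1, -9)), Pow(Add(Pow(Add(5, -2), Rational(1, 2)), 6), 2)), Mul(-60, Pow(69, -1))) = Mul(Mul(Mul(-3, -8), Pow(Add(Pow(3, Rational(1, 2)), 6), 2)), Mul(-60, Rational(1, 69))) = Mul(Mul(24, Pow(Add(6, Pow(3, Rational(1, 2))), 2)), Rational(-20, 23)) = Mul(Rational(-480, 23), Pow(Add(6, Pow(3, Rational(1, 2))), 2))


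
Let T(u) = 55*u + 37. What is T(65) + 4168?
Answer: 7780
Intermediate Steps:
T(u) = 37 + 55*u
T(65) + 4168 = (37 + 55*65) + 4168 = (37 + 3575) + 4168 = 3612 + 4168 = 7780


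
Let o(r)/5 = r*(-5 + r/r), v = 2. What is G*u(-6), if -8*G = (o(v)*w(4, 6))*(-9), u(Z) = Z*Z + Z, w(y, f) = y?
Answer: -5400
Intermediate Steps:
o(r) = -20*r (o(r) = 5*(r*(-5 + r/r)) = 5*(r*(-5 + 1)) = 5*(r*(-4)) = 5*(-4*r) = -20*r)
u(Z) = Z + Z² (u(Z) = Z² + Z = Z + Z²)
G = -180 (G = --20*2*4*(-9)/8 = -(-40*4)*(-9)/8 = -(-20)*(-9) = -⅛*1440 = -180)
G*u(-6) = -(-1080)*(1 - 6) = -(-1080)*(-5) = -180*30 = -5400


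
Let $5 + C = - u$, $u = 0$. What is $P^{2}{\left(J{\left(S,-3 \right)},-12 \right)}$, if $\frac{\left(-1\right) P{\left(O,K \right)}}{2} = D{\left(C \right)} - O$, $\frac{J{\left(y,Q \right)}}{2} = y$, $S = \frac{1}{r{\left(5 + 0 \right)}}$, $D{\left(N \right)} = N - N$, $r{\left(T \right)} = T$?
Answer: $\frac{16}{25} \approx 0.64$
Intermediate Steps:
$C = -5$ ($C = -5 - 0 = -5 + 0 = -5$)
$D{\left(N \right)} = 0$
$S = \frac{1}{5}$ ($S = \frac{1}{5 + 0} = \frac{1}{5} \approx 0.2$)
$J{\left(y,Q \right)} = 2 y$
$P{\left(O,K \right)} = 2 O$ ($P{\left(O,K \right)} = - 2 \left(0 - O\right) = - 2 \left(- O\right) = 2 O$)
$P^{2}{\left(J{\left(S,-3 \right)},-12 \right)} = \left(2 \cdot 2 \cdot \frac{1}{5}\right)^{2} = \left(2 \cdot \frac{2}{5}\right)^{2} = \left(\frac{4}{5}\right)^{2} = \frac{16}{25}$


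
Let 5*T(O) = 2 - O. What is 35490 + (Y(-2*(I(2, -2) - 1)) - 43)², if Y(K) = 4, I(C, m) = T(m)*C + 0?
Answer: 37011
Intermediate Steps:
T(O) = ⅖ - O/5 (T(O) = (2 - O)/5 = ⅖ - O/5)
I(C, m) = C*(⅖ - m/5) (I(C, m) = (⅖ - m/5)*C + 0 = C*(⅖ - m/5) + 0 = C*(⅖ - m/5))
35490 + (Y(-2*(I(2, -2) - 1)) - 43)² = 35490 + (4 - 43)² = 35490 + (-39)² = 35490 + 1521 = 37011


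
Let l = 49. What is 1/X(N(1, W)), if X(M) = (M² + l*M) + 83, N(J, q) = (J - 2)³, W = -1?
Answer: 1/35 ≈ 0.028571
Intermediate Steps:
N(J, q) = (-2 + J)³
X(M) = 83 + M² + 49*M (X(M) = (M² + 49*M) + 83 = 83 + M² + 49*M)
1/X(N(1, W)) = 1/(83 + ((-2 + 1)³)² + 49*(-2 + 1)³) = 1/(83 + ((-1)³)² + 49*(-1)³) = 1/(83 + (-1)² + 49*(-1)) = 1/(83 + 1 - 49) = 1/35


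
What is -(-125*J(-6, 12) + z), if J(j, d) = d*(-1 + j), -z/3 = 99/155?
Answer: -1627203/155 ≈ -10498.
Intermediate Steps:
z = -297/155 ≈ -1.9161
-(-125*J(-6, 12) + z) = -(-1500*(-1 - 6) - 297/155) = -(-1500*(-7) - 297/155) = -(-125*(-84) - 297/155) = -(10500 - 297/155) = -1*1627203/155 = -1627203/155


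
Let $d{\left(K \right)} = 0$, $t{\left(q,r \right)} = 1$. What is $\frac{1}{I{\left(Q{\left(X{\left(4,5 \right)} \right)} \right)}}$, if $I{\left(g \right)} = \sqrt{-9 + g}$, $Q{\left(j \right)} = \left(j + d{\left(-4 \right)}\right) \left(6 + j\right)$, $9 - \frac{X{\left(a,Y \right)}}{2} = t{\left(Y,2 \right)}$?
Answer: $\frac{\sqrt{7}}{49} \approx 0.053995$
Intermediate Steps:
$X{\left(a,Y \right)} = 16$ ($X{\left(a,Y \right)} = 18 - 2 = 16$)
$Q{\left(j \right)} = j \left(6 + j\right)$ ($Q{\left(j \right)} = \left(j + 0\right) \left(6 + j\right) = j \left(6 + j\right)$)
$\frac{1}{I{\left(Q{\left(X{\left(4,5 \right)} \right)} \right)}} = \frac{1}{\sqrt{-9 + 16 \left(6 + 16\right)}} = \frac{1}{\sqrt{-9 + 16 \cdot 22}} = \frac{1}{\sqrt{-9 + 352}} = \frac{1}{\sqrt{343}} = \frac{1}{7 \sqrt{7}} = \frac{\sqrt{7}}{49}$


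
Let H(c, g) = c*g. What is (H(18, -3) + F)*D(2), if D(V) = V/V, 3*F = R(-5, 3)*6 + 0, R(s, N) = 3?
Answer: -48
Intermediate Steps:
F = 6 (F = (3*6 + 0)/3 = (18 + 0)/3 = (1/3)*18 = 6)
D(V) = 1
(H(18, -3) + F)*D(2) = (18*(-3) + 6)*1 = (-54 + 6)*1 = -48*1 = -48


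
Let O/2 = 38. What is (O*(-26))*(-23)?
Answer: 45448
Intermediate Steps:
O = 76 (O = 2*38 = 76)
(O*(-26))*(-23) = (76*(-26))*(-23) = -1976*(-23) = 45448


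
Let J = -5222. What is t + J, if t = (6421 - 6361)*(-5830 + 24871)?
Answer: 1137238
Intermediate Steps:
t = 1142460 (t = 60*19041 = 1142460)
t + J = 1142460 - 5222 = 1137238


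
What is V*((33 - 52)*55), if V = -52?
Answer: 54340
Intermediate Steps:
V*((33 - 52)*55) = -52*(33 - 52)*55 = -(-988)*55 = -52*(-1045) = 54340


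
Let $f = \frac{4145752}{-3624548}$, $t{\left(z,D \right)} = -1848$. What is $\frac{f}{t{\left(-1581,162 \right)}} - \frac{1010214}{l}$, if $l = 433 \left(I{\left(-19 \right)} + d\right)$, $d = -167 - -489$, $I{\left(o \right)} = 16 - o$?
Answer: $- \frac{40273445855933}{6163148798268} \approx -6.5346$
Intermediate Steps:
$d = 322$ ($d = -167 + 489 = 322$)
$l = 154581$ ($l = 433 \left(\left(16 - -19\right) + 322\right) = 433 \left(\left(16 + 19\right) + 322\right) = 433 \left(35 + 322\right) = 433 \cdot 357 = 154581$)
$f = - \frac{1036438}{906137}$ ($f = 4145752 \left(- \frac{1}{3624548}\right) = - \frac{1036438}{906137} \approx -1.1438$)
$\frac{f}{t{\left(-1581,162 \right)}} - \frac{1010214}{l} = - \frac{1036438}{906137 \left(-1848\right)} - \frac{1010214}{154581} = \left(- \frac{1036438}{906137}\right) \left(- \frac{1}{1848}\right) - \frac{336738}{51527} = \frac{518219}{837270588} - \frac{336738}{51527} = - \frac{40273445855933}{6163148798268}$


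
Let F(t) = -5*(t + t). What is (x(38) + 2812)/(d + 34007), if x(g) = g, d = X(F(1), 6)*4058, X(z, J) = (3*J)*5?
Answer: 2850/399227 ≈ 0.0071388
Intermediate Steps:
F(t) = -10*t
X(z, J) = 15*J
d = 365220 (d = (15*6)*4058 = 90*4058 = 365220)
(x(38) + 2812)/(d + 34007) = (38 + 2812)/(365220 + 34007) = 2850/399227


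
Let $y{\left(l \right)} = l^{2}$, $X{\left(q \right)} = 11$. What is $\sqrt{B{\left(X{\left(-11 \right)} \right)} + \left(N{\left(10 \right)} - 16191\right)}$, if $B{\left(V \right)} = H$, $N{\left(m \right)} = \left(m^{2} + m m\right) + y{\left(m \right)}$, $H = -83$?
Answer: $7 i \sqrt{326} \approx 126.39 i$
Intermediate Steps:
$N{\left(m \right)} = 3 m^{2}$ ($N{\left(m \right)} = \left(m^{2} + m m\right) + m^{2} = \left(m^{2} + m^{2}\right) + m^{2} = 2 m^{2} + m^{2} = 3 m^{2}$)
$B{\left(V \right)} = -83$
$\sqrt{B{\left(X{\left(-11 \right)} \right)} + \left(N{\left(10 \right)} - 16191\right)} = \sqrt{-83 - \left(16191 - 3 \cdot 10^{2}\right)} = \sqrt{-83 + \left(3 \cdot 100 - 16191\right)} = \sqrt{-83 + \left(300 - 16191\right)} = \sqrt{-83 - 15891} = \sqrt{-15974} = 7 i \sqrt{326}$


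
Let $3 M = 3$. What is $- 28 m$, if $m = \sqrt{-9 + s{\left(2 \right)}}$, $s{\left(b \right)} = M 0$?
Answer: $- 84 i \approx - 84.0 i$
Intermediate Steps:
$M = 1$ ($M = \frac{1}{3} \cdot 3 = 1$)
$s{\left(b \right)} = 0$ ($s{\left(b \right)} = 1 \cdot 0 = 0$)
$m = 3 i$ ($m = \sqrt{-9 + 0} = \sqrt{-9} = 3 i \approx 3.0 i$)
$- 28 m = - 28 \cdot 3 i = - 84 i$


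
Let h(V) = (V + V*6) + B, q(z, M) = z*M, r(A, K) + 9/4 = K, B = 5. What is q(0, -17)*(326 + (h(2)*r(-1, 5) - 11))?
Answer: 0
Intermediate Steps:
r(A, K) = -9/4 + K
q(z, M) = M*z
h(V) = 5 + 7*V (h(V) = (V + V*6) + 5 = (V + 6*V) + 5 = 7*V + 5 = 5 + 7*V)
q(0, -17)*(326 + (h(2)*r(-1, 5) - 11)) = (-17*0)*(326 + ((5 + 7*2)*(-9/4 + 5) - 11)) = 0*(326 + ((5 + 14)*(11/4) - 11)) = 0*(326 + (19*(11/4) - 11)) = 0*(326 + (209/4 - 11)) = 0*(326 + 165/4) = 0*(1469/4) = 0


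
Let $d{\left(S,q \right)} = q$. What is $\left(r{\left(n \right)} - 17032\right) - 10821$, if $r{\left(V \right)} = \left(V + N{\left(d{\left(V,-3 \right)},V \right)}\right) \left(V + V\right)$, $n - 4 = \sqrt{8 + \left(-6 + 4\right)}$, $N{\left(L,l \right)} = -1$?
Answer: $-27817 + 14 \sqrt{6} \approx -27783.0$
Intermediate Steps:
$n = 4 + \sqrt{6}$ ($n = 4 + \sqrt{8 + \left(-6 + 4\right)} = 4 + \sqrt{8 - 2} = 4 + \sqrt{6} \approx 6.4495$)
$r{\left(V \right)} = 2 V \left(-1 + V\right)$ ($r{\left(V \right)} = \left(V - 1\right) \left(V + V\right) = \left(-1 + V\right) 2 V = 2 V \left(-1 + V\right)$)
$\left(r{\left(n \right)} - 17032\right) - 10821 = \left(2 \left(4 + \sqrt{6}\right) \left(-1 + \left(4 + \sqrt{6}\right)\right) - 17032\right) - 10821 = \left(2 \left(4 + \sqrt{6}\right) \left(3 + \sqrt{6}\right) - 17032\right) - 10821 = \left(2 \left(3 + \sqrt{6}\right) \left(4 + \sqrt{6}\right) - 17032\right) - 10821 = \left(-17032 + 2 \left(3 + \sqrt{6}\right) \left(4 + \sqrt{6}\right)\right) - 10821 = -27853 + 2 \left(3 + \sqrt{6}\right) \left(4 + \sqrt{6}\right)$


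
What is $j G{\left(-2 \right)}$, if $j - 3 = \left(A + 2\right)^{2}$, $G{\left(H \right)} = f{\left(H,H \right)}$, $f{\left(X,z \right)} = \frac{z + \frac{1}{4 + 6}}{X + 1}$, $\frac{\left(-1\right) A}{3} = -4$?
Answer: $\frac{3781}{10} \approx 378.1$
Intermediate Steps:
$A = 12$ ($A = \left(-3\right) \left(-4\right) = 12$)
$f{\left(X,z \right)} = \frac{\frac{1}{10} + z}{1 + X}$ ($f{\left(X,z \right)} = \frac{z + \frac{1}{10}}{1 + X} = \frac{\frac{1}{10} + z}{1 + X}$)
$G{\left(H \right)} = \frac{\frac{1}{10} + H}{1 + H}$
$j = 199$ ($j = 3 + \left(12 + 2\right)^{2} = 3 + 14^{2} = 3 + 196 = 199$)
$j G{\left(-2 \right)} = 199 \frac{\frac{1}{10} - 2}{1 - 2} = 199 \frac{1}{-1} \left(- \frac{19}{10}\right) = 199 \left(\left(-1\right) \left(- \frac{19}{10}\right)\right) = 199 \cdot \frac{19}{10} = \frac{3781}{10}$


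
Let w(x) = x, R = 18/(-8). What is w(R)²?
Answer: 81/16 ≈ 5.0625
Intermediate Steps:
R = -9/4 (R = 18*(-⅛) = -9/4 ≈ -2.2500)
w(R)² = (-9/4)² = 81/16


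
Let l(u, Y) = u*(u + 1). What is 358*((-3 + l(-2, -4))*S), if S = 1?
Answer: -358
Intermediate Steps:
l(u, Y) = u*(1 + u)
358*((-3 + l(-2, -4))*S) = 358*((-3 - 2*(1 - 2))*1) = 358*((-3 - 2*(-1))*1) = 358*((-3 + 2)*1) = 358*(-1*1) = 358*(-1) = -358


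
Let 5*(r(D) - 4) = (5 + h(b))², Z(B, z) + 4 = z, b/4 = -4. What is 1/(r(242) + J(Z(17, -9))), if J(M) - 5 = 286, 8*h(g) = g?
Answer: 5/1484 ≈ 0.0033693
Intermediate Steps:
b = -16 (b = 4*(-4) = -16)
h(g) = g/8
Z(B, z) = -4 + z
r(D) = 29/5 (r(D) = 4 + (5 + (⅛)*(-16))²/5 = 4 + (5 - 2)²/5 = 4 + (⅕)*3² = 4 + (⅕)*9 = 4 + 9/5 = 29/5)
J(M) = 291 (J(M) = 5 + 286 = 291)
1/(r(242) + J(Z(17, -9))) = 1/(29/5 + 291) = 1/(1484/5) = 5/1484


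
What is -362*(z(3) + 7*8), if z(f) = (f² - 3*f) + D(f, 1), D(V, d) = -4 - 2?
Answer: -18100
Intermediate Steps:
D(V, d) = -6
z(f) = -6 + f² - 3*f (z(f) = (f² - 3*f) - 6 = -6 + f² - 3*f)
-362*(z(3) + 7*8) = -362*((-6 + 3² - 3*3) + 7*8) = -362*((-6 + 9 - 9) + 56) = -362*(-6 + 56) = -362*50 = -18100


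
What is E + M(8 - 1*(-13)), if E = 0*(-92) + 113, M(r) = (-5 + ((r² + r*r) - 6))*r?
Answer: 18404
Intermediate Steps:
M(r) = r*(-11 + 2*r²) (M(r) = (-5 + ((r² + r²) - 6))*r = (-5 + (2*r² - 6))*r = (-5 + (-6 + 2*r²))*r = (-11 + 2*r²)*r = r*(-11 + 2*r²))
E = 113 (E = 0 + 113 = 113)
E + M(8 - 1*(-13)) = 113 + (8 - 1*(-13))*(-11 + 2*(8 - 1*(-13))²) = 113 + (8 + 13)*(-11 + 2*(8 + 13)²) = 113 + 21*(-11 + 2*21²) = 113 + 21*(-11 + 2*441) = 113 + 21*(-11 + 882) = 113 + 21*871 = 113 + 18291 = 18404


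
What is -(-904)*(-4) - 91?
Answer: -3707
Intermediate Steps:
-(-904)*(-4) - 91 = -113*32 - 91 = -3616 - 91 = -3707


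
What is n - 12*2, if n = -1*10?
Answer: -34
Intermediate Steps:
n = -10
n - 12*2 = -10 - 12*2 = -10 - 24 = -34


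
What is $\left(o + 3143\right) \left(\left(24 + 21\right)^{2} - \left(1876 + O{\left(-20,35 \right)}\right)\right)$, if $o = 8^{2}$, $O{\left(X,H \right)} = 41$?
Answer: $346356$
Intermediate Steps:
$o = 64$
$\left(o + 3143\right) \left(\left(24 + 21\right)^{2} - \left(1876 + O{\left(-20,35 \right)}\right)\right) = \left(64 + 3143\right) \left(\left(24 + 21\right)^{2} - 1917\right) = 3207 \left(45^{2} - 1917\right) = 3207 \left(2025 - 1917\right) = 3207 \cdot 108 = 346356$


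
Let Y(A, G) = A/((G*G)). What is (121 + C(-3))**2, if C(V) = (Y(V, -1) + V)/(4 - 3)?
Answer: 13225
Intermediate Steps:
Y(A, G) = A/G**2 (Y(A, G) = A/(G**2) = A/G**2)
C(V) = 2*V (C(V) = (V/(-1)**2 + V)/(4 - 3) = (V*1 + V)/1 = (V + V)*1 = (2*V)*1 = 2*V)
(121 + C(-3))**2 = (121 + 2*(-3))**2 = (121 - 6)**2 = 115**2 = 13225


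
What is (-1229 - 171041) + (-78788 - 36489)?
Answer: -287547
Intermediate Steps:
(-1229 - 171041) + (-78788 - 36489) = -172270 - 115277 = -287547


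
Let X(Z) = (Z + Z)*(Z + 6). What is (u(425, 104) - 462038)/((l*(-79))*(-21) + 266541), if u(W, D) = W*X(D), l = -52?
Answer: 9261962/180273 ≈ 51.377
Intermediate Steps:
X(Z) = 2*Z*(6 + Z) (X(Z) = (2*Z)*(6 + Z) = 2*Z*(6 + Z))
u(W, D) = 2*D*W*(6 + D) (u(W, D) = W*(2*D*(6 + D)) = 2*D*W*(6 + D))
(u(425, 104) - 462038)/((l*(-79))*(-21) + 266541) = (2*104*425*(6 + 104) - 462038)/(-52*(-79)*(-21) + 266541) = (2*104*425*110 - 462038)/(4108*(-21) + 266541) = (9724000 - 462038)/(-86268 + 266541) = 9261962/180273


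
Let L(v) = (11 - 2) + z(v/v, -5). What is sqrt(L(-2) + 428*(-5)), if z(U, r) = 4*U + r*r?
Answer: I*sqrt(2102) ≈ 45.848*I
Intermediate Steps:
z(U, r) = r**2 + 4*U (z(U, r) = 4*U + r**2 = r**2 + 4*U)
L(v) = 38 (L(v) = (11 - 2) + ((-5)**2 + 4*(v/v)) = 9 + (25 + 4*1) = 9 + (25 + 4) = 9 + 29 = 38)
sqrt(L(-2) + 428*(-5)) = sqrt(38 + 428*(-5)) = sqrt(38 - 2140) = sqrt(-2102) = I*sqrt(2102)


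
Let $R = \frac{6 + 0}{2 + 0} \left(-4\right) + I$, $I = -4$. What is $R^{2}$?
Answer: $256$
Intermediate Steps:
$R = -16$ ($R = \frac{6 + 0}{2 + 0} \left(-4\right) - 4 = \frac{6}{2} \left(-4\right) - 4 = 6 \cdot \frac{1}{2} \left(-4\right) - 4 = 3 \left(-4\right) - 4 = -12 - 4 = -16$)
$R^{2} = \left(-16\right)^{2} = 256$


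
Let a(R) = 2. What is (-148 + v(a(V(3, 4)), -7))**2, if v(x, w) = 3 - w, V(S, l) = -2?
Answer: 19044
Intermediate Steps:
(-148 + v(a(V(3, 4)), -7))**2 = (-148 + (3 - 1*(-7)))**2 = (-148 + (3 + 7))**2 = (-148 + 10)**2 = (-138)**2 = 19044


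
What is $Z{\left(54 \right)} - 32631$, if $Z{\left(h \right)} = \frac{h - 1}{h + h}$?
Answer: $- \frac{3524095}{108} \approx -32631.0$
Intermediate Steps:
$Z{\left(h \right)} = \frac{-1 + h}{2 h}$
$Z{\left(54 \right)} - 32631 = \frac{-1 + 54}{2 \cdot 54} - 32631 = \frac{1}{2} \cdot \frac{1}{54} \cdot 53 - 32631 = \frac{53}{108} - 32631 = - \frac{3524095}{108}$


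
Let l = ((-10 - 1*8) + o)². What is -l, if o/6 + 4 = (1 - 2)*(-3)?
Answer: -576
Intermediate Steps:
o = -6 (o = -24 + 6*((1 - 2)*(-3)) = -24 + 6*(-1*(-3)) = -24 + 6*3 = -24 + 18 = -6)
l = 576 (l = ((-10 - 1*8) - 6)² = ((-10 - 8) - 6)² = (-18 - 6)² = (-24)² = 576)
-l = -1*576 = -576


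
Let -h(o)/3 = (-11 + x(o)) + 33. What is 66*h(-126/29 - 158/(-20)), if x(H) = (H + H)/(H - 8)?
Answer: -5206608/1289 ≈ -4039.3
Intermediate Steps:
x(H) = 2*H/(-8 + H) (x(H) = (2*H)/(-8 + H) = 2*H/(-8 + H))
h(o) = -66 - 6*o/(-8 + o) (h(o) = -3*((-11 + 2*o/(-8 + o)) + 33) = -3*(22 + 2*o/(-8 + o)) = -66 - 6*o/(-8 + o))
66*h(-126/29 - 158/(-20)) = 66*(24*(22 - 3*(-126/29 - 158/(-20)))/(-8 + (-126/29 - 158/(-20)))) = 66*(24*(22 - 3*(-126*1/29 - 158*(-1/20)))/(-8 + (-126*1/29 - 158*(-1/20)))) = 66*(24*(22 - 3*(-126/29 + 79/10))/(-8 + (-126/29 + 79/10))) = 66*(24*(22 - 3*1031/290)/(-8 + 1031/290)) = 66*(24*(22 - 3093/290)/(-1289/290)) = 66*(24*(-290/1289)*(3287/290)) = 66*(-78888/1289) = -5206608/1289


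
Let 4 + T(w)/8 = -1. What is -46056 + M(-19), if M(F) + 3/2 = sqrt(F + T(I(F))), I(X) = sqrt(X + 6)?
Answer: -92115/2 + I*sqrt(59) ≈ -46058.0 + 7.6811*I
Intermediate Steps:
I(X) = sqrt(6 + X)
T(w) = -40 (T(w) = -32 + 8*(-1) = -32 - 8 = -40)
M(F) = -3/2 + sqrt(-40 + F) (M(F) = -3/2 + sqrt(F - 40) = -3/2 + sqrt(-40 + F))
-46056 + M(-19) = -46056 + (-3/2 + sqrt(-40 - 19)) = -46056 + (-3/2 + sqrt(-59)) = -46056 + (-3/2 + I*sqrt(59)) = -92115/2 + I*sqrt(59)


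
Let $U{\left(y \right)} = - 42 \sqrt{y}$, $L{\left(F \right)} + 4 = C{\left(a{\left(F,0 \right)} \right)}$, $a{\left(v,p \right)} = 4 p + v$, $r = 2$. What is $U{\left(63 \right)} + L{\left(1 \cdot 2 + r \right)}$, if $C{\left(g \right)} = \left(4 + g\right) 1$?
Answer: $4 - 126 \sqrt{7} \approx -329.36$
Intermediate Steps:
$a{\left(v,p \right)} = v + 4 p$
$C{\left(g \right)} = 4 + g$
$L{\left(F \right)} = F$ ($L{\left(F \right)} = -4 + \left(4 + \left(F + 4 \cdot 0\right)\right) = -4 + \left(4 + \left(F + 0\right)\right) = -4 + \left(4 + F\right) = F$)
$U{\left(63 \right)} + L{\left(1 \cdot 2 + r \right)} = - 42 \sqrt{63} + \left(1 \cdot 2 + 2\right) = - 42 \cdot 3 \sqrt{7} + \left(2 + 2\right) = - 126 \sqrt{7} + 4 = 4 - 126 \sqrt{7}$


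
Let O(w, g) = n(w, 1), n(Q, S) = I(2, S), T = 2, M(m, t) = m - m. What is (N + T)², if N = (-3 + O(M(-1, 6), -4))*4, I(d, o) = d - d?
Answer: 100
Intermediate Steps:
I(d, o) = 0
M(m, t) = 0
n(Q, S) = 0
O(w, g) = 0
N = -12 (N = (-3 + 0)*4 = -3*4 = -12)
(N + T)² = (-12 + 2)² = (-10)² = 100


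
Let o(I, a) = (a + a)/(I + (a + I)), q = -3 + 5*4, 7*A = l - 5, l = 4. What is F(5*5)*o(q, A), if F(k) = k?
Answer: -50/237 ≈ -0.21097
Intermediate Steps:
A = -⅐ (A = (4 - 5)/7 = (⅐)*(-1) = -⅐ ≈ -0.14286)
q = 17 (q = -3 + 20 = 17)
o(I, a) = 2*a/(a + 2*I) (o(I, a) = (2*a)/(I + (I + a)) = (2*a)/(a + 2*I) = 2*a/(a + 2*I))
F(5*5)*o(q, A) = (5*5)*(2*(-⅐)/(-⅐ + 2*17)) = 25*(2*(-⅐)/(-⅐ + 34)) = 25*(2*(-⅐)/(237/7)) = 25*(2*(-⅐)*(7/237)) = 25*(-2/237) = -50/237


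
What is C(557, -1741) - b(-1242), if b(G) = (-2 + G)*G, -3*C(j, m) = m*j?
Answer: -3665407/3 ≈ -1.2218e+6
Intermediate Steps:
C(j, m) = -j*m/3 (C(j, m) = -m*j/3 = -j*m/3)
b(G) = G*(-2 + G)
C(557, -1741) - b(-1242) = -⅓*557*(-1741) - (-1242)*(-2 - 1242) = 969737/3 - (-1242)*(-1244) = 969737/3 - 1*1545048 = 969737/3 - 1545048 = -3665407/3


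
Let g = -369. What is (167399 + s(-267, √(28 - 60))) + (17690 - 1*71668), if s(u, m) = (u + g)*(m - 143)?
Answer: 204369 - 2544*I*√2 ≈ 2.0437e+5 - 3597.8*I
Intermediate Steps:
s(u, m) = (-369 + u)*(-143 + m) (s(u, m) = (u - 369)*(m - 143) = (-369 + u)*(-143 + m))
(167399 + s(-267, √(28 - 60))) + (17690 - 1*71668) = (167399 + (52767 - 369*√(28 - 60) - 143*(-267) + √(28 - 60)*(-267))) + (17690 - 1*71668) = (167399 + (52767 - 1476*I*√2 + 38181 + √(-32)*(-267))) + (17690 - 71668) = (167399 + (52767 - 1476*I*√2 + 38181 + (4*I*√2)*(-267))) - 53978 = (167399 + (52767 - 1476*I*√2 + 38181 - 1068*I*√2)) - 53978 = (167399 + (90948 - 2544*I*√2)) - 53978 = (258347 - 2544*I*√2) - 53978 = 204369 - 2544*I*√2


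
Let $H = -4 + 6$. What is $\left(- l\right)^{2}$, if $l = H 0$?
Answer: $0$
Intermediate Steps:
$H = 2$
$l = 0$ ($l = 2 \cdot 0 = 0$)
$\left(- l\right)^{2} = \left(\left(-1\right) 0\right)^{2} = 0^{2} = 0$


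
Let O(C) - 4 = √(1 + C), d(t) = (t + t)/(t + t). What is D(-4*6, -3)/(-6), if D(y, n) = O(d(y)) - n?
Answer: -7/6 - √2/6 ≈ -1.4024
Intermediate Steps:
d(t) = 1 (d(t) = (2*t)/((2*t)) = (2*t)*(1/(2*t)) = 1)
O(C) = 4 + √(1 + C)
D(y, n) = 4 + √2 - n (D(y, n) = (4 + √(1 + 1)) - n = (4 + √2) - n = 4 + √2 - n)
D(-4*6, -3)/(-6) = (4 + √2 - 1*(-3))/(-6) = (4 + √2 + 3)*(-⅙) = (7 + √2)*(-⅙) = -7/6 - √2/6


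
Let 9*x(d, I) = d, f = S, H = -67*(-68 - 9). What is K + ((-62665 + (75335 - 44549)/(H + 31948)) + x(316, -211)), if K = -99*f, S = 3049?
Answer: -1932108794/5301 ≈ -3.6448e+5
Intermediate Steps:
H = 5159 (H = -67*(-77) = 5159)
f = 3049
x(d, I) = d/9
K = -301851 (K = -99*3049 = -301851)
K + ((-62665 + (75335 - 44549)/(H + 31948)) + x(316, -211)) = -301851 + ((-62665 + (75335 - 44549)/(5159 + 31948)) + (⅑)*316) = -301851 + ((-62665 + 30786/37107) + 316/9) = -301851 + ((-62665 + 30786*(1/37107)) + 316/9) = -301851 + ((-62665 + 1466/1767) + 316/9) = -301851 + (-110727589/1767 + 316/9) = -301851 - 331996643/5301 = -1932108794/5301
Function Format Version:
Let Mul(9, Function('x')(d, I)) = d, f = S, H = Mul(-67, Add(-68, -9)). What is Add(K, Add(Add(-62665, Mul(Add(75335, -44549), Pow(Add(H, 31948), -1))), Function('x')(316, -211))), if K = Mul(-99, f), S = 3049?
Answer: Rational(-1932108794, 5301) ≈ -3.6448e+5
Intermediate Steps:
H = 5159 (H = Mul(-67, -77) = 5159)
f = 3049
Function('x')(d, I) = Mul(Rational(1, 9), d)
K = -301851 (K = Mul(-99, 3049) = -301851)
Add(K, Add(Add(-62665, Mul(Add(75335, -44549), Pow(Add(H, 31948), -1))), Function('x')(316, -211))) = Add(-301851, Add(Add(-62665, Mul(Add(75335, -44549), Pow(Add(5159, 31948), -1))), Mul(Rational(1, 9), 316))) = Add(-301851, Add(Add(-62665, Mul(30786, Pow(37107, -1))), Rational(316, 9))) = Add(-301851, Add(Add(-62665, Mul(30786, Rational(1, 37107))), Rational(316, 9))) = Add(-301851, Add(Add(-62665, Rational(1466, 1767)), Rational(316, 9))) = Add(-301851, Add(Rational(-110727589, 1767), Rational(316, 9))) = Add(-301851, Rational(-331996643, 5301)) = Rational(-1932108794, 5301)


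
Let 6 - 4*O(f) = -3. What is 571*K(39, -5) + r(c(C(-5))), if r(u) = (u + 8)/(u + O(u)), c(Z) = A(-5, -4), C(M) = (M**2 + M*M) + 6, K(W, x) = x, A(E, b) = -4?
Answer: -20001/7 ≈ -2857.3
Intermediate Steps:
O(f) = 9/4 (O(f) = 3/2 - 1/4*(-3) = 3/2 + 3/4 = 9/4)
C(M) = 6 + 2*M**2 (C(M) = (M**2 + M**2) + 6 = 2*M**2 + 6 = 6 + 2*M**2)
c(Z) = -4
r(u) = (8 + u)/(9/4 + u) (r(u) = (u + 8)/(u + 9/4) = (8 + u)/(9/4 + u))
571*K(39, -5) + r(c(C(-5))) = 571*(-5) + 4*(8 - 4)/(9 + 4*(-4)) = -2855 + 4*4/(9 - 16) = -2855 + 4*4/(-7) = -2855 + 4*(-1/7)*4 = -2855 - 16/7 = -20001/7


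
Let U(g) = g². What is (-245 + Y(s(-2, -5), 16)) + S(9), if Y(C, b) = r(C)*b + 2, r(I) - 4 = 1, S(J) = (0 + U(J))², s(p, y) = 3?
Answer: 6398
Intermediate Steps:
S(J) = J⁴ (S(J) = (0 + J²)² = (J²)² = J⁴)
r(I) = 5 (r(I) = 4 + 1 = 5)
Y(C, b) = 2 + 5*b (Y(C, b) = 5*b + 2 = 2 + 5*b)
(-245 + Y(s(-2, -5), 16)) + S(9) = (-245 + (2 + 5*16)) + 9⁴ = (-245 + (2 + 80)) + 6561 = (-245 + 82) + 6561 = -163 + 6561 = 6398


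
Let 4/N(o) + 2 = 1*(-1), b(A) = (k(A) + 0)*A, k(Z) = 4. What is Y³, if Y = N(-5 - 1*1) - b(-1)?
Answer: 512/27 ≈ 18.963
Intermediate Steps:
b(A) = 4*A (b(A) = (4 + 0)*A = 4*A)
N(o) = -4/3 (N(o) = 4/(-2 + 1*(-1)) = 4/(-2 - 1) = 4/(-3) = 4*(-⅓) = -4/3)
Y = 8/3 (Y = -4/3 - 4*(-1) = -4/3 - 1*(-4) = -4/3 + 4 = 8/3 ≈ 2.6667)
Y³ = (8/3)³ = 512/27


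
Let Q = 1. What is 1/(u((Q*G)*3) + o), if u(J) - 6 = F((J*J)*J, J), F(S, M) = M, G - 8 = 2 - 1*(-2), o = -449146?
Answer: -1/449104 ≈ -2.2267e-6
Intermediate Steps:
G = 12 (G = 8 + (2 - 1*(-2)) = 8 + (2 + 2) = 8 + 4 = 12)
u(J) = 6 + J
1/(u((Q*G)*3) + o) = 1/((6 + (1*12)*3) - 449146) = 1/((6 + 12*3) - 449146) = 1/((6 + 36) - 449146) = 1/(42 - 449146) = 1/(-449104) = -1/449104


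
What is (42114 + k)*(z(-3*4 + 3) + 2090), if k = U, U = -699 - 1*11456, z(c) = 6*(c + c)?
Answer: 59378738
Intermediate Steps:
z(c) = 12*c (z(c) = 6*(2*c) = 12*c)
U = -12155 (U = -699 - 11456 = -12155)
k = -12155
(42114 + k)*(z(-3*4 + 3) + 2090) = (42114 - 12155)*(12*(-3*4 + 3) + 2090) = 29959*(12*(-12 + 3) + 2090) = 29959*(12*(-9) + 2090) = 29959*(-108 + 2090) = 29959*1982 = 59378738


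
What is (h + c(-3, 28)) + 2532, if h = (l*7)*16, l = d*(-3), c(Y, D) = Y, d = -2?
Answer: 3201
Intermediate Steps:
l = 6 (l = -2*(-3) = 6)
h = 672 (h = (6*7)*16 = 42*16 = 672)
(h + c(-3, 28)) + 2532 = (672 - 3) + 2532 = 669 + 2532 = 3201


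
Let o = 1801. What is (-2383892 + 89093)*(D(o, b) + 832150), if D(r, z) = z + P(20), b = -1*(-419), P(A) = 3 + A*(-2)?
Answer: -1910493601068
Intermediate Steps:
P(A) = 3 - 2*A
b = 419
D(r, z) = -37 + z (D(r, z) = z + (3 - 2*20) = z + (3 - 40) = z - 37 = -37 + z)
(-2383892 + 89093)*(D(o, b) + 832150) = (-2383892 + 89093)*((-37 + 419) + 832150) = -2294799*(382 + 832150) = -2294799*832532 = -1910493601068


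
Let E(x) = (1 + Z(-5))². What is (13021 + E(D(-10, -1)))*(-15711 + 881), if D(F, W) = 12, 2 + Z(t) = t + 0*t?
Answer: -193635310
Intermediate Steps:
Z(t) = -2 + t (Z(t) = -2 + (t + 0*t) = -2 + (t + 0) = -2 + t)
E(x) = 36 (E(x) = (1 + (-2 - 5))² = (1 - 7)² = (-6)² = 36)
(13021 + E(D(-10, -1)))*(-15711 + 881) = (13021 + 36)*(-15711 + 881) = 13057*(-14830) = -193635310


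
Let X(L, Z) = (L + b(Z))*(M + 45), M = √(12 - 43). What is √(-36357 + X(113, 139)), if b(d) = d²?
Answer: √(838173 + 19434*I*√31) ≈ 917.42 + 58.972*I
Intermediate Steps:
M = I*√31 (M = √(-31) = I*√31 ≈ 5.5678*I)
X(L, Z) = (45 + I*√31)*(L + Z²) (X(L, Z) = (L + Z²)*(I*√31 + 45) = (L + Z²)*(45 + I*√31) = (45 + I*√31)*(L + Z²))
√(-36357 + X(113, 139)) = √(-36357 + (45*113 + 45*139² + I*113*√31 + I*√31*139²)) = √(-36357 + (5085 + 45*19321 + 113*I*√31 + I*√31*19321)) = √(-36357 + (5085 + 869445 + 113*I*√31 + 19321*I*√31)) = √(-36357 + (874530 + 19434*I*√31)) = √(838173 + 19434*I*√31)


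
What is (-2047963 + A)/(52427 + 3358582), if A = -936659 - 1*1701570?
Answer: -74384/54143 ≈ -1.3738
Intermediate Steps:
A = -2638229 (A = -936659 - 1701570 = -2638229)
(-2047963 + A)/(52427 + 3358582) = (-2047963 - 2638229)/(52427 + 3358582) = -4686192/3411009 = -4686192*1/3411009 = -74384/54143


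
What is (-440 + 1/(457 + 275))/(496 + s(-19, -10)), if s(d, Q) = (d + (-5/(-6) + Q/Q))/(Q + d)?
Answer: -9340291/10541654 ≈ -0.88604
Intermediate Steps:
s(d, Q) = (11/6 + d)/(Q + d) (s(d, Q) = (d + (-5*(-⅙) + 1))/(Q + d) = (d + (⅚ + 1))/(Q + d) = (d + 11/6)/(Q + d) = (11/6 + d)/(Q + d))
(-440 + 1/(457 + 275))/(496 + s(-19, -10)) = (-440 + 1/(457 + 275))/(496 + (11/6 - 19)/(-10 - 19)) = (-440 + 1/732)/(496 - 103/6/(-29)) = (-440 + 1/732)/(496 - 1/29*(-103/6)) = -322079/(732*(496 + 103/174)) = -322079/(732*86407/174) = -322079/732*174/86407 = -9340291/10541654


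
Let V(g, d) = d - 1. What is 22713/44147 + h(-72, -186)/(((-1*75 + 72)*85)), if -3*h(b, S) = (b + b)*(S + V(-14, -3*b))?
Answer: -18553603/3752495 ≈ -4.9443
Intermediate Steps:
V(g, d) = -1 + d
h(b, S) = -2*b*(-1 + S - 3*b)/3 (h(b, S) = -(b + b)*(S + (-1 - 3*b))/3 = -2*b*(-1 + S - 3*b)/3)
22713/44147 + h(-72, -186)/(((-1*75 + 72)*85)) = 22713/44147 + ((⅔)*(-72)*(1 - 1*(-186) + 3*(-72)))/(((-1*75 + 72)*85)) = 22713*(1/44147) + ((⅔)*(-72)*(1 + 186 - 216))/(((-75 + 72)*85)) = 22713/44147 + ((⅔)*(-72)*(-29))/((-3*85)) = 22713/44147 + 1392/(-255) = 22713/44147 + 1392*(-1/255) = 22713/44147 - 464/85 = -18553603/3752495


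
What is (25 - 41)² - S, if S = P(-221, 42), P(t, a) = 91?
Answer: 165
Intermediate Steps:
S = 91
(25 - 41)² - S = (25 - 41)² - 1*91 = (-16)² - 91 = 256 - 91 = 165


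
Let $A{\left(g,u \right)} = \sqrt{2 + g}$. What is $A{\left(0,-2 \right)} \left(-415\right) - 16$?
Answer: $-16 - 415 \sqrt{2} \approx -602.9$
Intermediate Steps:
$A{\left(0,-2 \right)} \left(-415\right) - 16 = \sqrt{2 + 0} \left(-415\right) - 16 = \sqrt{2} \left(-415\right) - 16 = - 415 \sqrt{2} - 16 = -16 - 415 \sqrt{2}$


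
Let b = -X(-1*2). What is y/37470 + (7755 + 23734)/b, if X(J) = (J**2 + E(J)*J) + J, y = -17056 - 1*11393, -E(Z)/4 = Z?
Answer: 98291212/43715 ≈ 2248.5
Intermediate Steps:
E(Z) = -4*Z
y = -28449 (y = -17056 - 11393 = -28449)
X(J) = J - 3*J**2 (X(J) = (J**2 + (-4*J)*J) + J = (J**2 - 4*J**2) + J = -3*J**2 + J = J - 3*J**2)
b = 14 (b = -(-1*2)*(1 - (-3)*2) = -(-2)*(1 - 3*(-2)) = -(-2)*(1 + 6) = -(-2)*7 = -1*(-14) = 14)
y/37470 + (7755 + 23734)/b = -28449/37470 + (7755 + 23734)/14 = -28449*1/37470 + 31489*(1/14) = -9483/12490 + 31489/14 = 98291212/43715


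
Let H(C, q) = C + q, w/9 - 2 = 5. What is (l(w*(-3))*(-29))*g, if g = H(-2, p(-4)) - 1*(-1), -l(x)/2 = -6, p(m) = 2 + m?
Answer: 1044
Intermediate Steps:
w = 63 (w = 18 + 9*5 = 18 + 45 = 63)
l(x) = 12 (l(x) = -2*(-6) = 12)
g = -3 (g = (-2 + (2 - 4)) - 1*(-1) = (-2 - 2) + 1 = -4 + 1 = -3)
(l(w*(-3))*(-29))*g = (12*(-29))*(-3) = -348*(-3) = 1044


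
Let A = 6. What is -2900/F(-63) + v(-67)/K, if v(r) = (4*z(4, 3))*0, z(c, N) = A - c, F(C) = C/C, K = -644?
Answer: -2900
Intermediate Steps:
F(C) = 1
z(c, N) = 6 - c
v(r) = 0 (v(r) = (4*(6 - 1*4))*0 = (4*(6 - 4))*0 = (4*2)*0 = 8*0 = 0)
-2900/F(-63) + v(-67)/K = -2900/1 + 0/(-644) = -2900*1 + 0*(-1/644) = -2900 + 0 = -2900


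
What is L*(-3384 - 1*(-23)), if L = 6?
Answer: -20166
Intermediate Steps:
L*(-3384 - 1*(-23)) = 6*(-3384 - 1*(-23)) = 6*(-3384 + 23) = 6*(-3361) = -20166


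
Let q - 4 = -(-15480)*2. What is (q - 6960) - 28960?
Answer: -4956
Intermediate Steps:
q = 30964 (q = 4 - (-15480)*2 = 4 - 5160*(-6) = 4 + 30960 = 30964)
(q - 6960) - 28960 = (30964 - 6960) - 28960 = 24004 - 28960 = -4956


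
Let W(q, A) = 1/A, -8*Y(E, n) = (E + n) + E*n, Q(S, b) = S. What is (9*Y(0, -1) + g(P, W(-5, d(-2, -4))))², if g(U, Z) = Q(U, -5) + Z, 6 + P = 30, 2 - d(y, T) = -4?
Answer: 368449/576 ≈ 639.67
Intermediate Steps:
d(y, T) = 6 (d(y, T) = 2 - 1*(-4) = 2 + 4 = 6)
P = 24 (P = -6 + 30 = 24)
Y(E, n) = -E/8 - n/8 - E*n/8 (Y(E, n) = -((E + n) + E*n)/8 = -(E + n + E*n)/8 = -E/8 - n/8 - E*n/8)
W(q, A) = 1/A
g(U, Z) = U + Z
(9*Y(0, -1) + g(P, W(-5, d(-2, -4))))² = (9*(-⅛*0 - ⅛*(-1) - ⅛*0*(-1)) + (24 + 1/6))² = (9*(0 + ⅛ + 0) + (24 + ⅙))² = (9*(⅛) + 145/6)² = (9/8 + 145/6)² = (607/24)² = 368449/576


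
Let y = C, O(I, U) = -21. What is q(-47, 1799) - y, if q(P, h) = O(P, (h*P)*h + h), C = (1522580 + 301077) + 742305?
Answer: -2565983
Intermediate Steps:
C = 2565962 (C = 1823657 + 742305 = 2565962)
q(P, h) = -21
y = 2565962
q(-47, 1799) - y = -21 - 1*2565962 = -21 - 2565962 = -2565983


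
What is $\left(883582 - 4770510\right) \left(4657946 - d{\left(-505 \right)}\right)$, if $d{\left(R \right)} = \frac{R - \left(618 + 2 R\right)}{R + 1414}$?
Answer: $- \frac{16457537002691056}{909} \approx -1.8105 \cdot 10^{13}$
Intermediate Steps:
$d{\left(R \right)} = \frac{-618 - R}{1414 + R}$ ($d{\left(R \right)} = \frac{R - \left(618 + 2 R\right)}{1414 + R} = \frac{-618 - R}{1414 + R}$)
$\left(883582 - 4770510\right) \left(4657946 - d{\left(-505 \right)}\right) = \left(883582 - 4770510\right) \left(4657946 - \frac{-618 - -505}{1414 - 505}\right) = - 3886928 \left(4657946 - \frac{-618 + 505}{909}\right) = - 3886928 \left(4657946 - \frac{1}{909} \left(-113\right)\right) = - 3886928 \left(4657946 - - \frac{113}{909}\right) = - 3886928 \left(4657946 + \frac{113}{909}\right) = \left(-3886928\right) \frac{4234073027}{909} = - \frac{16457537002691056}{909}$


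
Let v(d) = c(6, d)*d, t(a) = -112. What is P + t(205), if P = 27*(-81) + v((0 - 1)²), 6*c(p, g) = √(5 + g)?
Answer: -2299 + √6/6 ≈ -2298.6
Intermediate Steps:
c(p, g) = √(5 + g)/6
v(d) = d*√(5 + d)/6 (v(d) = (√(5 + d)/6)*d = d*√(5 + d)/6)
P = -2187 + √6/6 (P = 27*(-81) + (0 - 1)²*√(5 + (0 - 1)²)/6 = -2187 + (⅙)*(-1)²*√(5 + (-1)²) = -2187 + (⅙)*1*√(5 + 1) = -2187 + (⅙)*1*√6 = -2187 + √6/6 ≈ -2186.6)
P + t(205) = (-2187 + √6/6) - 112 = -2299 + √6/6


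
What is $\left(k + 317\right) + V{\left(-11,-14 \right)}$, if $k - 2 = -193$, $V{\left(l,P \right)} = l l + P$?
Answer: $233$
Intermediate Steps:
$V{\left(l,P \right)} = P + l^{2}$ ($V{\left(l,P \right)} = l^{2} + P = P + l^{2}$)
$k = -191$ ($k = 2 - 193 = -191$)
$\left(k + 317\right) + V{\left(-11,-14 \right)} = \left(-191 + 317\right) - \left(14 - \left(-11\right)^{2}\right) = 126 + \left(-14 + 121\right) = 126 + 107 = 233$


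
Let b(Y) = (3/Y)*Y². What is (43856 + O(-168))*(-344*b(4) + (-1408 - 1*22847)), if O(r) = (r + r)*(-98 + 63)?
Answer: -1578548928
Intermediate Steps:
O(r) = -70*r (O(r) = (2*r)*(-35) = -70*r)
b(Y) = 3*Y
(43856 + O(-168))*(-344*b(4) + (-1408 - 1*22847)) = (43856 - 70*(-168))*(-1032*4 + (-1408 - 1*22847)) = (43856 + 11760)*(-344*12 + (-1408 - 22847)) = 55616*(-4128 - 24255) = 55616*(-28383) = -1578548928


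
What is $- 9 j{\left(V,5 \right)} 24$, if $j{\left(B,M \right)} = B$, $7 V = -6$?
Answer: $\frac{1296}{7} \approx 185.14$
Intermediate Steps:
$V = - \frac{6}{7}$ ($V = \frac{1}{7} \left(-6\right) = - \frac{6}{7} \approx -0.85714$)
$- 9 j{\left(V,5 \right)} 24 = \left(-9\right) \left(- \frac{6}{7}\right) 24 = \frac{54}{7} \cdot 24 = \frac{1296}{7}$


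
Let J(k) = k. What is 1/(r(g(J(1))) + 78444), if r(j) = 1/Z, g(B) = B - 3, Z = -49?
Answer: 49/3843755 ≈ 1.2748e-5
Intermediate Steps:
g(B) = -3 + B
r(j) = -1/49 (r(j) = 1/(-49) = -1/49)
1/(r(g(J(1))) + 78444) = 1/(-1/49 + 78444) = 1/(3843755/49) = 49/3843755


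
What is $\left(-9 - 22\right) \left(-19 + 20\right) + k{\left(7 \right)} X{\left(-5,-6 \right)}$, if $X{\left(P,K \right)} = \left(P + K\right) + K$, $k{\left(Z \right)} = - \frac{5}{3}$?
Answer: $- \frac{8}{3} \approx -2.6667$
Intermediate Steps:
$k{\left(Z \right)} = - \frac{5}{3}$ ($k{\left(Z \right)} = \left(-5\right) \frac{1}{3} = - \frac{5}{3}$)
$X{\left(P,K \right)} = P + 2 K$ ($X{\left(P,K \right)} = \left(K + P\right) + K = P + 2 K$)
$\left(-9 - 22\right) \left(-19 + 20\right) + k{\left(7 \right)} X{\left(-5,-6 \right)} = \left(-9 - 22\right) \left(-19 + 20\right) - \frac{5 \left(-5 + 2 \left(-6\right)\right)}{3} = \left(-31\right) 1 - \frac{5 \left(-5 - 12\right)}{3} = -31 - - \frac{85}{3} = -31 + \frac{85}{3} = - \frac{8}{3}$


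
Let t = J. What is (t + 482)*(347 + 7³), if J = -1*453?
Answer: 20010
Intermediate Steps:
J = -453
t = -453
(t + 482)*(347 + 7³) = (-453 + 482)*(347 + 7³) = 29*(347 + 343) = 29*690 = 20010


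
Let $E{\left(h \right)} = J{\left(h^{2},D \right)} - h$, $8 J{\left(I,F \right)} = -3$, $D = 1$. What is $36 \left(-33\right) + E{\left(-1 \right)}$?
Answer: $- \frac{9499}{8} \approx -1187.4$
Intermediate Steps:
$J{\left(I,F \right)} = - \frac{3}{8}$ ($J{\left(I,F \right)} = \frac{1}{8} \left(-3\right) = - \frac{3}{8}$)
$E{\left(h \right)} = - \frac{3}{8} - h$
$36 \left(-33\right) + E{\left(-1 \right)} = 36 \left(-33\right) - - \frac{5}{8} = -1188 + \left(- \frac{3}{8} + 1\right) = -1188 + \frac{5}{8} = - \frac{9499}{8}$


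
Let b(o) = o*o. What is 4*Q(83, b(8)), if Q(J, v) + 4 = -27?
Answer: -124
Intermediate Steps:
b(o) = o²
Q(J, v) = -31 (Q(J, v) = -4 - 27 = -31)
4*Q(83, b(8)) = 4*(-31) = -124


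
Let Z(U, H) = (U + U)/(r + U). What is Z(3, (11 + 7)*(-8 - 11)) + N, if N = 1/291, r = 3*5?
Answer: 98/291 ≈ 0.33677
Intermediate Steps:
r = 15
N = 1/291 ≈ 0.0034364
Z(U, H) = 2*U/(15 + U) (Z(U, H) = (U + U)/(15 + U) = (2*U)/(15 + U) = 2*U/(15 + U))
Z(3, (11 + 7)*(-8 - 11)) + N = 2*3/(15 + 3) + 1/291 = 2*3/18 + 1/291 = 2*3*(1/18) + 1/291 = ⅓ + 1/291 = 98/291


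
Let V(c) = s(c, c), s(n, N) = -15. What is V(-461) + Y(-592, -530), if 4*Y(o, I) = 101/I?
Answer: -31901/2120 ≈ -15.048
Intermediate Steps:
Y(o, I) = 101/(4*I) (Y(o, I) = (101/I)/4 = 101/(4*I))
V(c) = -15
V(-461) + Y(-592, -530) = -15 + (101/4)/(-530) = -15 + (101/4)*(-1/530) = -15 - 101/2120 = -31901/2120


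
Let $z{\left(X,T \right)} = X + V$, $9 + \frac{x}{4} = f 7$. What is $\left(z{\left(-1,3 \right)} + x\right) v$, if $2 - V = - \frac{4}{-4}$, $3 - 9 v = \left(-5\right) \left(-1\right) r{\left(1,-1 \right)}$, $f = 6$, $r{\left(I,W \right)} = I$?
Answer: $- \frac{88}{3} \approx -29.333$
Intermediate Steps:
$v = - \frac{2}{9}$ ($v = \frac{1}{3} - \frac{\left(-5\right) \left(-1\right) 1}{9} = \frac{1}{3} - \frac{5 \cdot 1}{9} = \frac{1}{3} - \frac{5}{9} = - \frac{2}{9} \approx -0.22222$)
$x = 132$ ($x = -36 + 4 \cdot 6 \cdot 7 = -36 + 4 \cdot 42 = -36 + 168 = 132$)
$V = 1$ ($V = 2 - - \frac{4}{-4} = 2 - \left(-4\right) \left(- \frac{1}{4}\right) = 2 - 1 = 1$)
$z{\left(X,T \right)} = 1 + X$ ($z{\left(X,T \right)} = X + 1 = 1 + X$)
$\left(z{\left(-1,3 \right)} + x\right) v = \left(\left(1 - 1\right) + 132\right) \left(- \frac{2}{9}\right) = \left(0 + 132\right) \left(- \frac{2}{9}\right) = 132 \left(- \frac{2}{9}\right) = - \frac{88}{3}$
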